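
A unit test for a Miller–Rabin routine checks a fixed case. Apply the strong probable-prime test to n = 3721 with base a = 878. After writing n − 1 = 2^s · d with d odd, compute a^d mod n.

2978

n − 1 = 3720 = 2^3 · 465, so s = 3 and d = 465.
Repeated squaring mod 3721: 878^1 ≡ 878, 878^2 ≡ 637, 878^4 ≡ 180, 878^8 ≡ 2632, 878^16 ≡ 2643, 878^32 ≡ 1132, 878^64 ≡ 1400, 878^128 ≡ 2754, 878^256 ≡ 1118.
465 = 256 + 128 + 64 + 16 + 1, so 878^465 ≡ 1118·2754·1400·2643·878 ≡ 2978 (mod 3721).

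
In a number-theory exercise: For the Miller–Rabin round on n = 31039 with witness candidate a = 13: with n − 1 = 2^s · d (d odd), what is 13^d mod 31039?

31038

n − 1 = 31038 = 2^1 · 15519, so s = 1 and d = 15519.
Repeated squaring mod 31039: 13^1 ≡ 13, 13^2 ≡ 169, 13^4 ≡ 28561, 13^8 ≡ 25801, 13^16 ≡ 29207, 13^32 ≡ 4012, 13^64 ≡ 17942, 13^128 ≡ 9895, 13^256 ≡ 14019, 13^512 ≡ 24452, 13^1024 ≡ 27086, 13^2048 ≡ 13592, 13^4096 ≡ 29375, 13^8192 ≡ 6425.
15519 = 8192 + 4096 + 2048 + 1024 + 128 + 16 + 8 + 4 + 2 + 1, so 13^15519 ≡ 6425·29375·13592·27086·9895·29207·25801·28561·169·13 ≡ 31038 (mod 31039).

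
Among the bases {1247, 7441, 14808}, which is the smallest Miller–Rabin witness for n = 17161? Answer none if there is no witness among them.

n − 1 = 17160 = 2^3 · 2145, so s = 3 and d = 2145.
Base 1247: x_0 = 1247^2145 mod 17161 = 10872. x_0 is neither 1 nor 17160, so continue squaring. x_1 = 10872^2 mod 17161 = 12577. x_2 = 12577^2 mod 17161 = 7992. Reached i = s−1 = 2 without hitting −1: 1247 is a Miller–Rabin witness and 17161 is composite.
Base 7441: x_0 = 7441^2145 mod 17161 = 7599. x_0 is neither 1 nor 17160, so continue squaring. x_1 = 7599^2 mod 17161 = 15197. x_2 = 15197^2 mod 17161 = 13232. Reached i = s−1 = 2 without hitting −1: 7441 is a Miller–Rabin witness and 17161 is composite.
Base 14808: x_0 = 14808^2145 mod 17161 = 14411. x_0 is neither 1 nor 17160, so continue squaring. x_1 = 14411^2 mod 17161 = 11660. x_2 = 11660^2 mod 17161 = 6158. Reached i = s−1 = 2 without hitting −1: 14808 is a Miller–Rabin witness and 17161 is composite.
The smallest witness among the given bases is 1247.

1247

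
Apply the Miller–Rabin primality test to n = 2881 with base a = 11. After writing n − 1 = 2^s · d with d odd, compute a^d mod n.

n − 1 = 2880 = 2^6 · 45, so s = 6 and d = 45.
11^45 mod 2881 = 1546.

1546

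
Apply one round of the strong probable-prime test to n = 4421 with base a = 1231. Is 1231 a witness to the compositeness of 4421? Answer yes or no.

n − 1 = 4420 = 2^2 · 1105, so s = 2 and d = 1105.
x_0 = 1231^1105 mod 4421 = 4420.
x_0 = 4420 ≡ −1, so 1231 is not a witness.

no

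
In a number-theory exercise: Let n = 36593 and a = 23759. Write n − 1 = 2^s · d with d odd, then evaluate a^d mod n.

n − 1 = 36592 = 2^4 · 2287, so s = 4 and d = 2287.
By repeated squaring, 23759^2287 ≡ 34109 (mod 36593).

34109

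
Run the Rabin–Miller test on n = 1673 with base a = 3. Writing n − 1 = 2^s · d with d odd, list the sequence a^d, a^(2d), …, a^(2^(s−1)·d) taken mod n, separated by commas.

565, 1355, 744

n − 1 = 1672 = 2^3 · 209, so s = 3 and d = 209.
x_0 = 3^209 mod 1673 = 565.
x_1 = 565^2 mod 1673 = 1355.
x_2 = 1355^2 mod 1673 = 744.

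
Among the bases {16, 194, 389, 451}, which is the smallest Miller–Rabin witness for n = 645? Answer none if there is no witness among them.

none

n − 1 = 644 = 2^2 · 161, so s = 2 and d = 161.
Base 16: x_0 = 16^161 mod 645 = 1. x_0 = 1, so 16 is not a witness.
Base 194: x_0 = 194^161 mod 645 = 644. x_0 = 644 ≡ −1, so 194 is not a witness.
Base 389: x_0 = 389^161 mod 645 = 644. x_0 = 644 ≡ −1, so 389 is not a witness.
Base 451: x_0 = 451^161 mod 645 = 1. x_0 = 1, so 451 is not a witness.
No listed base is a witness for 645.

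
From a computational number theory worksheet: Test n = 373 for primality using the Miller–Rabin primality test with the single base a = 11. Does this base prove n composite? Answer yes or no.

n − 1 = 372 = 2^2 · 93, so s = 2 and d = 93.
x_0 = 11^93 mod 373 = 104.
x_0 is neither 1 nor 372, so continue squaring.
x_1 = 104^2 mod 373 = 372.
x_1 ≡ −1, so 11 is not a witness.

no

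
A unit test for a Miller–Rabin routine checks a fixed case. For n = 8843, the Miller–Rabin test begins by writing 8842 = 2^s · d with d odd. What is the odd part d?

4421

Halving: 8842 → 4421; 4421 is odd.
So 8842 = 2^1 · 4421.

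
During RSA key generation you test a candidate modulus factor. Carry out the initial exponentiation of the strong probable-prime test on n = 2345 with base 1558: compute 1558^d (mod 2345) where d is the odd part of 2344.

2333

n − 1 = 2344 = 2^3 · 293, so s = 3 and d = 293.
1558^293 mod 2345 = 2333.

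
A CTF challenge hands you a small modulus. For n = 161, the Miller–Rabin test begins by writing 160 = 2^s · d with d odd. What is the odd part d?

Halving: 160 → 80 → 40 → 20 → 10 → 5; 5 is odd.
So 160 = 2^5 · 5.

5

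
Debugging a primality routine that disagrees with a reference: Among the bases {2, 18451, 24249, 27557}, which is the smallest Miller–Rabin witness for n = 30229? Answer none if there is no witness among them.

2

n − 1 = 30228 = 2^2 · 7557, so s = 2 and d = 7557.
Base 2: x_0 = 2^7557 mod 30229 = 11336. x_0 is neither 1 nor 30228, so continue squaring. x_1 = 11336^2 mod 30229 = 1417. Reached i = s−1 = 1 without hitting −1: 2 is a Miller–Rabin witness and 30229 is composite.
Base 18451: x_0 = 18451^7557 mod 30229 = 19563. x_0 is neither 1 nor 30228, so continue squaring. x_1 = 19563^2 mod 30229 = 11829. Reached i = s−1 = 1 without hitting −1: 18451 is a Miller–Rabin witness and 30229 is composite.
Base 24249: x_0 = 24249^7557 mod 30229 = 5840. x_0 is neither 1 nor 30228, so continue squaring. x_1 = 5840^2 mod 30229 = 7288. Reached i = s−1 = 1 without hitting −1: 24249 is a Miller–Rabin witness and 30229 is composite.
Base 27557: x_0 = 27557^7557 mod 30229 = 6062. x_0 is neither 1 nor 30228, so continue squaring. x_1 = 6062^2 mod 30229 = 19609. Reached i = s−1 = 1 without hitting −1: 27557 is a Miller–Rabin witness and 30229 is composite.
The smallest witness among the given bases is 2.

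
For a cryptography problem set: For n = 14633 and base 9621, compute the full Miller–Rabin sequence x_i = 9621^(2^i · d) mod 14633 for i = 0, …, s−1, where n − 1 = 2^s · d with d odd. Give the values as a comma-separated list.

14632, 1, 1

n − 1 = 14632 = 2^3 · 1829, so s = 3 and d = 1829.
x_0 = 9621^1829 mod 14633 = 14632.
x_1 = 14632^2 mod 14633 = 1.
x_2 = 1^2 mod 14633 = 1.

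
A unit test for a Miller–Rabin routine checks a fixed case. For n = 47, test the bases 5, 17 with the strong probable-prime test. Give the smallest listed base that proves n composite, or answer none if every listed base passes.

none

n − 1 = 46 = 2^1 · 23, so s = 1 and d = 23.
Base 5: x_0 = 5^23 mod 47 = 46. x_0 = 46 ≡ −1, so 5 is not a witness.
Base 17: x_0 = 17^23 mod 47 = 1. x_0 = 1, so 17 is not a witness.
No listed base is a witness for 47.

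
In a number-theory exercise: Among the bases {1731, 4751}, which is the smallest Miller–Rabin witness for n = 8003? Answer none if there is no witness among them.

1731

n − 1 = 8002 = 2^1 · 4001, so s = 1 and d = 4001.
Base 1731: x_0 = 1731^4001 mod 8003 = 4902. x_0 ∉ {1, 8002} and s = 1, so 1731 is a Miller–Rabin witness and 8003 is composite.
Base 4751: x_0 = 4751^4001 mod 8003 = 7167. x_0 ∉ {1, 8002} and s = 1, so 4751 is a Miller–Rabin witness and 8003 is composite.
The smallest witness among the given bases is 1731.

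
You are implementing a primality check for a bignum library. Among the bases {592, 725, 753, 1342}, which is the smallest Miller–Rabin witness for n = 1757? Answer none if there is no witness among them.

n − 1 = 1756 = 2^2 · 439, so s = 2 and d = 439.
Base 592: x_0 = 592^439 mod 1757 = 305. x_0 is neither 1 nor 1756, so continue squaring. x_1 = 305^2 mod 1757 = 1661. Reached i = s−1 = 1 without hitting −1: 592 is a Miller–Rabin witness and 1757 is composite.
Base 725: x_0 = 725^439 mod 1757 = 158. x_0 is neither 1 nor 1756, so continue squaring. x_1 = 158^2 mod 1757 = 366. Reached i = s−1 = 1 without hitting −1: 725 is a Miller–Rabin witness and 1757 is composite.
Base 753: x_0 = 753^439 mod 1757 = 753. x_0 is neither 1 nor 1756, so continue squaring. x_1 = 753^2 mod 1757 = 1255. Reached i = s−1 = 1 without hitting −1: 753 is a Miller–Rabin witness and 1757 is composite.
Base 1342: x_0 = 1342^439 mod 1757 = 1517. x_0 is neither 1 nor 1756, so continue squaring. x_1 = 1517^2 mod 1757 = 1376. Reached i = s−1 = 1 without hitting −1: 1342 is a Miller–Rabin witness and 1757 is composite.
The smallest witness among the given bases is 592.

592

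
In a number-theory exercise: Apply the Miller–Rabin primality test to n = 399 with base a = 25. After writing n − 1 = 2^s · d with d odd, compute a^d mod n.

25

n − 1 = 398 = 2^1 · 199, so s = 1 and d = 199.
Repeated squaring mod 399: 25^1 ≡ 25, 25^2 ≡ 226, 25^4 ≡ 4, 25^8 ≡ 16, 25^16 ≡ 256, 25^32 ≡ 100, 25^64 ≡ 25, 25^128 ≡ 226.
199 = 128 + 64 + 4 + 2 + 1, so 25^199 ≡ 226·25·4·226·25 ≡ 25 (mod 399).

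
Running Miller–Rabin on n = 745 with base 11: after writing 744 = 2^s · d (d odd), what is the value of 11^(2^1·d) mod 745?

261

n − 1 = 744 = 2^3 · 93, so s = 3 and d = 93.
x_0 = 11^93 mod 745 = 521.
x_1 = 521^2 mod 745 = 261.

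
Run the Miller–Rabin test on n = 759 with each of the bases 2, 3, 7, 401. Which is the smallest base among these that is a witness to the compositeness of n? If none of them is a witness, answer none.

n − 1 = 758 = 2^1 · 379, so s = 1 and d = 379.
Base 2: x_0 = 2^379 mod 759 = 446. x_0 ∉ {1, 758} and s = 1, so 2 is a Miller–Rabin witness and 759 is composite.
Base 3: x_0 = 3^379 mod 759 = 312. x_0 ∉ {1, 758} and s = 1, so 3 is a Miller–Rabin witness and 759 is composite.
Base 7: x_0 = 7^379 mod 759 = 316. x_0 ∉ {1, 758} and s = 1, so 7 is a Miller–Rabin witness and 759 is composite.
Base 401: x_0 = 401^379 mod 759 = 548. x_0 ∉ {1, 758} and s = 1, so 401 is a Miller–Rabin witness and 759 is composite.
The smallest witness among the given bases is 2.

2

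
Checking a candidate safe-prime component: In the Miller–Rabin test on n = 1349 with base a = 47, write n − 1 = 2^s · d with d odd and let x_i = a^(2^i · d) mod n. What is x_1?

1176

n − 1 = 1348 = 2^2 · 337, so s = 2 and d = 337.
x_0 = 47^337 mod 1349 = 1260.
x_1 = 1260^2 mod 1349 = 1176.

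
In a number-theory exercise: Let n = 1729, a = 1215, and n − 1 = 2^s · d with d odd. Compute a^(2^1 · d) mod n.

1065

n − 1 = 1728 = 2^6 · 27, so s = 6 and d = 27.
x_0 = 1215^27 mod 1729 = 645.
x_1 = 645^2 mod 1729 = 1065.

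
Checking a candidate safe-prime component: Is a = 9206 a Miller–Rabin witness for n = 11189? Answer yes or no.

n − 1 = 11188 = 2^2 · 2797, so s = 2 and d = 2797.
x_0 = 9206^2797 mod 11189 = 11174.
x_0 is neither 1 nor 11188, so continue squaring.
x_1 = 11174^2 mod 11189 = 225.
Reached i = s−1 = 1 without hitting −1: 9206 is a Miller–Rabin witness and 11189 is composite.

yes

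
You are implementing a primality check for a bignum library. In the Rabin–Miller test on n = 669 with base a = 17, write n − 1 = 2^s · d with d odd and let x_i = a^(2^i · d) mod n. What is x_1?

n − 1 = 668 = 2^2 · 167, so s = 2 and d = 167.
x_0 = 17^167 mod 669 = 392.
x_1 = 392^2 mod 669 = 463.

463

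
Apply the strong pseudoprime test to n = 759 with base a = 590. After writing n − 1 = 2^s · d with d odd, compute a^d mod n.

536

n − 1 = 758 = 2^1 · 379, so s = 1 and d = 379.
590^379 mod 759 = 536.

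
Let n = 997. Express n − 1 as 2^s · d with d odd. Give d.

249

Halving: 996 → 498 → 249; 249 is odd.
So 996 = 2^2 · 249.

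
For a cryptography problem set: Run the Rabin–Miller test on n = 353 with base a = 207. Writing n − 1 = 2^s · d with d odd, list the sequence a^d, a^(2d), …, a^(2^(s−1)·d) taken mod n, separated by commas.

311, 352, 1, 1, 1

n − 1 = 352 = 2^5 · 11, so s = 5 and d = 11.
x_0 = 207^11 mod 353 = 311.
x_1 = 311^2 mod 353 = 352.
x_2 = 352^2 mod 353 = 1.
x_3 = 1^2 mod 353 = 1.
x_4 = 1^2 mod 353 = 1.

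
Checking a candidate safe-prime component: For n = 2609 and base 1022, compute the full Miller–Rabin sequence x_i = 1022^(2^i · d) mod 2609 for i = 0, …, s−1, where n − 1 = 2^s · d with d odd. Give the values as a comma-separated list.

1528, 2338, 389, 2608

n − 1 = 2608 = 2^4 · 163, so s = 4 and d = 163.
x_0 = 1022^163 mod 2609 = 1528.
x_1 = 1528^2 mod 2609 = 2338.
x_2 = 2338^2 mod 2609 = 389.
x_3 = 389^2 mod 2609 = 2608.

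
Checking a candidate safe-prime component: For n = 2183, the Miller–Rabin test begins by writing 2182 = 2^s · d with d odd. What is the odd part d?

1091

Halving: 2182 → 1091; 1091 is odd.
So 2182 = 2^1 · 1091.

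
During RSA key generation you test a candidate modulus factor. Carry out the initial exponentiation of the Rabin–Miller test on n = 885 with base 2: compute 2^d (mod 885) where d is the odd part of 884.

n − 1 = 884 = 2^2 · 221, so s = 2 and d = 221.
2^221 mod 885 = 347.

347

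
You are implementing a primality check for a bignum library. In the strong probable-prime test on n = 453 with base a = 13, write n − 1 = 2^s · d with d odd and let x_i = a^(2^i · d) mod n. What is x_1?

n − 1 = 452 = 2^2 · 113, so s = 2 and d = 113.
Repeated squaring mod 453: 13^1 ≡ 13, 13^2 ≡ 169, 13^4 ≡ 22, 13^8 ≡ 31, 13^16 ≡ 55, 13^32 ≡ 307, 13^64 ≡ 25.
113 = 64 + 32 + 16 + 1, so 13^113 ≡ 25·307·55·13 ≡ 436 (mod 453).
x_0 = 436.
x_1 = 436^2 mod 453 = 289.

289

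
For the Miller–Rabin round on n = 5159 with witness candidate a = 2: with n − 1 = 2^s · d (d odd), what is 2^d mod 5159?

501

n − 1 = 5158 = 2^1 · 2579, so s = 1 and d = 2579.
2^2579 mod 5159 = 501.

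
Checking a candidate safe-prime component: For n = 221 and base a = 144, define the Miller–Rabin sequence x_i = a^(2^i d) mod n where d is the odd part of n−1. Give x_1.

n − 1 = 220 = 2^2 · 55, so s = 2 and d = 55.
x_0 = 144^55 mod 221 = 66.
x_1 = 66^2 mod 221 = 157.

157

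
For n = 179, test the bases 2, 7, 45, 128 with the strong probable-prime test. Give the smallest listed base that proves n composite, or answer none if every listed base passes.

n − 1 = 178 = 2^1 · 89, so s = 1 and d = 89.
Base 2: x_0 = 2^89 mod 179 = 178. x_0 = 178 ≡ −1, so 2 is not a witness.
Base 7: x_0 = 7^89 mod 179 = 178. x_0 = 178 ≡ −1, so 7 is not a witness.
Base 45: x_0 = 45^89 mod 179 = 1. x_0 = 1, so 45 is not a witness.
Base 128: x_0 = 128^89 mod 179 = 178. x_0 = 178 ≡ −1, so 128 is not a witness.
No listed base is a witness for 179.

none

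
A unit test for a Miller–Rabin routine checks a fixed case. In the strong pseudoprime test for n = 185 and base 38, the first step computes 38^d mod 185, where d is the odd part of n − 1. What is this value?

112

n − 1 = 184 = 2^3 · 23, so s = 3 and d = 23.
Repeated squaring mod 185: 38^1 ≡ 38, 38^2 ≡ 149, 38^4 ≡ 1, 38^8 ≡ 1, 38^16 ≡ 1.
23 = 16 + 4 + 2 + 1, so 38^23 ≡ 1·1·149·38 ≡ 112 (mod 185).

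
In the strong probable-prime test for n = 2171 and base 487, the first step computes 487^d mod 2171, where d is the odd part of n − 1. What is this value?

n − 1 = 2170 = 2^1 · 1085, so s = 1 and d = 1085.
487^1085 mod 2171 = 327.

327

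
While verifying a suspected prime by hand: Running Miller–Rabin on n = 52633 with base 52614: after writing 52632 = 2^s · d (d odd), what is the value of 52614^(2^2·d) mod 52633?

1

n − 1 = 52632 = 2^3 · 6579, so s = 3 and d = 6579.
x_0 = 52614^6579 mod 52633 = 22968.
x_1 = 22968^2 mod 52633 = 41098.
x_2 = 41098^2 mod 52633 = 1.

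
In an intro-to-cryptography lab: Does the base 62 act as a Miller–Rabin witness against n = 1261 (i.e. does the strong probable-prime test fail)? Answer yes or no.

no

n − 1 = 1260 = 2^2 · 315, so s = 2 and d = 315.
x_0 = 62^315 mod 1261 = 1260.
x_0 = 1260 ≡ −1, so 62 is not a witness.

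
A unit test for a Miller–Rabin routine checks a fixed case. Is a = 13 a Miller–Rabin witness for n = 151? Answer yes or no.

no

n − 1 = 150 = 2^1 · 75, so s = 1 and d = 75.
Repeated squaring mod 151: 13^1 ≡ 13, 13^2 ≡ 18, 13^4 ≡ 22, 13^8 ≡ 31, 13^16 ≡ 55, 13^32 ≡ 5, 13^64 ≡ 25.
75 = 64 + 8 + 2 + 1, so 13^75 ≡ 25·31·18·13 ≡ 150 (mod 151).
x_0 = 13^75 mod 151 = 150.
x_0 = 150 ≡ −1, so 13 is not a witness.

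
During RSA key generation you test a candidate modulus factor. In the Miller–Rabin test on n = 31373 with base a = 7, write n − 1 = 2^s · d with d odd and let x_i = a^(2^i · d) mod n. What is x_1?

27477

n − 1 = 31372 = 2^2 · 7843, so s = 2 and d = 7843.
Repeated squaring mod 31373: 7^1 ≡ 7, 7^2 ≡ 49, 7^4 ≡ 2401, 7^8 ≡ 23542, 7^16 ≡ 21719, 7^32 ≡ 21906, 7^64 ≡ 22801, 7^128 ≡ 3618, 7^256 ≡ 7383, 7^512 ≡ 13788, 7^1024 ≡ 19937, 7^2048 ≡ 19432, 7^4096 ≡ 28569.
7843 = 4096 + 2048 + 1024 + 512 + 128 + 32 + 2 + 1, so 7^7843 ≡ 28569·19432·19937·13788·3618·21906·49·7 ≡ 10574 (mod 31373).
x_0 = 10574.
x_1 = 10574^2 mod 31373 = 27477.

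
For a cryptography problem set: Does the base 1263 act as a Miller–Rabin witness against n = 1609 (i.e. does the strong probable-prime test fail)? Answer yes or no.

no

n − 1 = 1608 = 2^3 · 201, so s = 3 and d = 201.
Repeated squaring mod 1609: 1263^1 ≡ 1263, 1263^2 ≡ 650, 1263^4 ≡ 942, 1263^8 ≡ 805, 1263^16 ≡ 1207, 1263^32 ≡ 704, 1263^64 ≡ 44, 1263^128 ≡ 327.
201 = 128 + 64 + 8 + 1, so 1263^201 ≡ 327·44·805·1263 ≡ 1608 (mod 1609).
x_0 = 1263^201 mod 1609 = 1608.
x_0 = 1608 ≡ −1, so 1263 is not a witness.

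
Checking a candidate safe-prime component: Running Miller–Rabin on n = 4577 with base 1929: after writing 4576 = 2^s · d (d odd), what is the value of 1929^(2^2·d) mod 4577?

1

n − 1 = 4576 = 2^5 · 143, so s = 5 and d = 143.
x_0 = 1929^143 mod 4577 = 4576.
x_1 = 4576^2 mod 4577 = 1.
x_2 = 1^2 mod 4577 = 1.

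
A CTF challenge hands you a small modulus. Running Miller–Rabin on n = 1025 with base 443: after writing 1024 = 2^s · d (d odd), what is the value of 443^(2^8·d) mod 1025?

n − 1 = 1024 = 2^10 · 1, so s = 10 and d = 1.
x_0 = 443^1 mod 1025 = 443.
x_1 = 443^2 mod 1025 = 474.
x_2 = 474^2 mod 1025 = 201.
x_3 = 201^2 mod 1025 = 426.
x_4 = 426^2 mod 1025 = 51.
x_5 = 51^2 mod 1025 = 551.
x_6 = 551^2 mod 1025 = 201.
x_7 = 201^2 mod 1025 = 426.
x_8 = 426^2 mod 1025 = 51.

51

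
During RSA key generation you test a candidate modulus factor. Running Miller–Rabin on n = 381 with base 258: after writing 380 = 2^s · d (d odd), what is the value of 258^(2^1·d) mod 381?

n − 1 = 380 = 2^2 · 95, so s = 2 and d = 95.
Repeated squaring mod 381: 258^1 ≡ 258, 258^2 ≡ 270, 258^4 ≡ 129, 258^8 ≡ 258, 258^16 ≡ 270, 258^32 ≡ 129, 258^64 ≡ 258.
95 = 64 + 16 + 8 + 4 + 2 + 1, so 258^95 ≡ 258·270·258·129·270·258 ≡ 129 (mod 381).
x_0 = 129.
x_1 = 129^2 mod 381 = 258.

258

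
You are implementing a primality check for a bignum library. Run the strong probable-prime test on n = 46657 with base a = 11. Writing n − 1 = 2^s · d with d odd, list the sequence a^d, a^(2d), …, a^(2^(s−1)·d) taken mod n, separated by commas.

42882, 20240, 9140, 23570, 1, 1

n − 1 = 46656 = 2^6 · 729, so s = 6 and d = 729.
x_0 = 11^729 mod 46657 = 42882.
x_1 = 42882^2 mod 46657 = 20240.
x_2 = 20240^2 mod 46657 = 9140.
x_3 = 9140^2 mod 46657 = 23570.
x_4 = 23570^2 mod 46657 = 1.
x_5 = 1^2 mod 46657 = 1.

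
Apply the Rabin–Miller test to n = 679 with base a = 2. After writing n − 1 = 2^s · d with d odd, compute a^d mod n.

n − 1 = 678 = 2^1 · 339, so s = 1 and d = 339.
2^339 mod 679 = 8.

8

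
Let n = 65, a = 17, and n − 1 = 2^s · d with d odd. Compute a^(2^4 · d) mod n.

n − 1 = 64 = 2^6 · 1, so s = 6 and d = 1.
x_0 = 17^1 mod 65 = 17.
x_1 = 17^2 mod 65 = 29.
x_2 = 29^2 mod 65 = 61.
x_3 = 61^2 mod 65 = 16.
x_4 = 16^2 mod 65 = 61.

61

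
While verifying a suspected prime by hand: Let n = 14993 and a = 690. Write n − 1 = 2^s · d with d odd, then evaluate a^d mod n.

n − 1 = 14992 = 2^4 · 937, so s = 4 and d = 937.
690^937 mod 14993 = 3214.

3214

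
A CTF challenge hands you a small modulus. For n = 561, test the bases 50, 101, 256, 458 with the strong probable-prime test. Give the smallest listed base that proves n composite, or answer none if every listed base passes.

n − 1 = 560 = 2^4 · 35, so s = 4 and d = 35.
Base 50: x_0 = 50^35 mod 561 = 560. x_0 = 560 ≡ −1, so 50 is not a witness.
Base 101: x_0 = 101^35 mod 561 = 560. x_0 = 560 ≡ −1, so 101 is not a witness.
Base 256: x_0 = 256^35 mod 561 = 1. x_0 = 1, so 256 is not a witness.
Base 458: x_0 = 458^35 mod 561 = 560. x_0 = 560 ≡ −1, so 458 is not a witness.
No listed base is a witness for 561.

none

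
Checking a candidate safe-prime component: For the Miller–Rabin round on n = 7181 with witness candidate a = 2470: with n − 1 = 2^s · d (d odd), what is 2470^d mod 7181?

n − 1 = 7180 = 2^2 · 1795, so s = 2 and d = 1795.
2470^1795 mod 7181 = 6367.

6367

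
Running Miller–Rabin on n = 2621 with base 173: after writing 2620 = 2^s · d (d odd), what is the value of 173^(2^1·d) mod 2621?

n − 1 = 2620 = 2^2 · 655, so s = 2 and d = 655.
Repeated squaring mod 2621: 173^1 ≡ 173, 173^2 ≡ 1098, 173^4 ≡ 2565, 173^8 ≡ 515, 173^16 ≡ 504, 173^32 ≡ 2400, 173^64 ≡ 1663, 173^128 ≡ 414, 173^256 ≡ 1031, 173^512 ≡ 1456.
655 = 512 + 128 + 8 + 4 + 2 + 1, so 173^655 ≡ 1456·414·515·2565·1098·173 ≡ 472 (mod 2621).
x_0 = 472.
x_1 = 472^2 mod 2621 = 2620.

2620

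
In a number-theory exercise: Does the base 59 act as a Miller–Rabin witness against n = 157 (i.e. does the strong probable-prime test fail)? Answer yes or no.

n − 1 = 156 = 2^2 · 39, so s = 2 and d = 39.
x_0 = 59^39 mod 157 = 129.
x_0 is neither 1 nor 156, so continue squaring.
x_1 = 129^2 mod 157 = 156.
x_1 ≡ −1, so 59 is not a witness.

no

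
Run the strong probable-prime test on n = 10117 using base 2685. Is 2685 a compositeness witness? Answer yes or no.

yes

n − 1 = 10116 = 2^2 · 2529, so s = 2 and d = 2529.
x_0 = 2685^2529 mod 10117 = 5588.
x_0 is neither 1 nor 10116, so continue squaring.
x_1 = 5588^2 mod 10117 = 4682.
Reached i = s−1 = 1 without hitting −1: 2685 is a Miller–Rabin witness and 10117 is composite.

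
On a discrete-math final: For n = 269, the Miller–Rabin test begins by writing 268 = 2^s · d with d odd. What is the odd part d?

Halving: 268 → 134 → 67; 67 is odd.
So 268 = 2^2 · 67.

67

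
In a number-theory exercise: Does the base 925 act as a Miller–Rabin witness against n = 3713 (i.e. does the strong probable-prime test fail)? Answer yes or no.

n − 1 = 3712 = 2^7 · 29, so s = 7 and d = 29.
x_0 = 925^29 mod 3713 = 1209.
x_0 is neither 1 nor 3712, so continue squaring.
x_1 = 1209^2 mod 3713 = 2472.
x_2 = 2472^2 mod 3713 = 2899.
x_3 = 2899^2 mod 3713 = 1682.
x_4 = 1682^2 mod 3713 = 3531.
x_5 = 3531^2 mod 3713 = 3420.
x_6 = 3420^2 mod 3713 = 450.
Reached i = s−1 = 6 without hitting −1: 925 is a Miller–Rabin witness and 3713 is composite.

yes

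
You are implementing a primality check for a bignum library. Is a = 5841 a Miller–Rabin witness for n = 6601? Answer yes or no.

n − 1 = 6600 = 2^3 · 825, so s = 3 and d = 825.
By repeated squaring, 5841^825 ≡ 5795 (mod 6601).
x_0 = 5841^825 mod 6601 = 5795.
x_0 is neither 1 nor 6600, so continue squaring.
x_1 = 5795^2 mod 6601 = 2738.
x_2 = 2738^2 mod 6601 = 4509.
Reached i = s−1 = 2 without hitting −1: 5841 is a Miller–Rabin witness and 6601 is composite.

yes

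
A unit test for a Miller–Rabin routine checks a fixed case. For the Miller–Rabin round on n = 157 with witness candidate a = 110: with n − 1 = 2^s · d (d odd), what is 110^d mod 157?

n − 1 = 156 = 2^2 · 39, so s = 2 and d = 39.
Repeated squaring mod 157: 110^1 ≡ 110, 110^2 ≡ 11, 110^4 ≡ 121, 110^8 ≡ 40, 110^16 ≡ 30, 110^32 ≡ 115.
39 = 32 + 4 + 2 + 1, so 110^39 ≡ 115·121·11·110 ≡ 156 (mod 157).

156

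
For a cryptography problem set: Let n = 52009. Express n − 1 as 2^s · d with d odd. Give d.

Halving: 52008 → 26004 → 13002 → 6501; 6501 is odd.
So 52008 = 2^3 · 6501.

6501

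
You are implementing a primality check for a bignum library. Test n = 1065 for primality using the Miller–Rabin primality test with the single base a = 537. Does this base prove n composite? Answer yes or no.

yes

n − 1 = 1064 = 2^3 · 133, so s = 3 and d = 133.
Repeated squaring mod 1065: 537^1 ≡ 537, 537^2 ≡ 819, 537^4 ≡ 876, 537^8 ≡ 576, 537^16 ≡ 561, 537^32 ≡ 546, 537^64 ≡ 981, 537^128 ≡ 666.
133 = 128 + 4 + 1, so 537^133 ≡ 666·876·537 ≡ 147 (mod 1065).
x_0 = 537^133 mod 1065 = 147.
x_0 is neither 1 nor 1064, so continue squaring.
x_1 = 147^2 mod 1065 = 309.
x_2 = 309^2 mod 1065 = 696.
Reached i = s−1 = 2 without hitting −1: 537 is a Miller–Rabin witness and 1065 is composite.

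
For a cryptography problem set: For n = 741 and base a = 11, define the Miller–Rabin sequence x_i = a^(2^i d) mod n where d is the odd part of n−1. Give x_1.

49

n − 1 = 740 = 2^2 · 185, so s = 2 and d = 185.
Repeated squaring mod 741: 11^1 ≡ 11, 11^2 ≡ 121, 11^4 ≡ 562, 11^8 ≡ 178, 11^16 ≡ 562, 11^32 ≡ 178, 11^64 ≡ 562, 11^128 ≡ 178.
185 = 128 + 32 + 16 + 8 + 1, so 11^185 ≡ 178·178·562·178·11 ≡ 254 (mod 741).
x_0 = 254.
x_1 = 254^2 mod 741 = 49.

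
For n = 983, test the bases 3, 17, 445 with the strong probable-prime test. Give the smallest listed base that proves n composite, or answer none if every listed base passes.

n − 1 = 982 = 2^1 · 491, so s = 1 and d = 491.
Base 3: x_0 = 3^491 mod 983 = 1. x_0 = 1, so 3 is not a witness.
Base 17: x_0 = 17^491 mod 983 = 982. x_0 = 982 ≡ −1, so 17 is not a witness.
Base 445: x_0 = 445^491 mod 983 = 982. x_0 = 982 ≡ −1, so 445 is not a witness.
No listed base is a witness for 983.

none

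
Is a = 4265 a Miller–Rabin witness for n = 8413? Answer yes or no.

n − 1 = 8412 = 2^2 · 2103, so s = 2 and d = 2103.
x_0 = 4265^2103 mod 8413 = 3940.
x_0 is neither 1 nor 8412, so continue squaring.
x_1 = 3940^2 mod 8413 = 1615.
Reached i = s−1 = 1 without hitting −1: 4265 is a Miller–Rabin witness and 8413 is composite.

yes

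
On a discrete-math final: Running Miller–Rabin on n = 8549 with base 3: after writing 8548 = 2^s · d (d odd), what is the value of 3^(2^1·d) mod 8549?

n − 1 = 8548 = 2^2 · 2137, so s = 2 and d = 2137.
Repeated squaring mod 8549: 3^1 ≡ 3, 3^2 ≡ 9, 3^4 ≡ 81, 3^8 ≡ 6561, 3^16 ≡ 2506, 3^32 ≡ 5070, 3^64 ≡ 6606, 3^128 ≡ 5140, 3^256 ≡ 3190, 3^512 ≡ 2790, 3^1024 ≡ 4510, 3^2048 ≡ 2029.
2137 = 2048 + 64 + 16 + 8 + 1, so 3^2137 ≡ 2029·6606·2506·6561·3 ≡ 6219 (mod 8549).
x_0 = 6219.
x_1 = 6219^2 mod 8549 = 285.

285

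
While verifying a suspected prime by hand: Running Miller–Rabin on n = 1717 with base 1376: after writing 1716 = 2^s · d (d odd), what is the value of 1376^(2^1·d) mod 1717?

n − 1 = 1716 = 2^2 · 429, so s = 2 and d = 429.
x_0 = 1376^429 mod 1717 = 696.
x_1 = 696^2 mod 1717 = 222.

222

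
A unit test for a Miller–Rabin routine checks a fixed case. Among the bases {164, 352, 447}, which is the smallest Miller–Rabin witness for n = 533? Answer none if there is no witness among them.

n − 1 = 532 = 2^2 · 133, so s = 2 and d = 133.
Base 164: x_0 = 164^133 mod 533 = 164. x_0 is neither 1 nor 532, so continue squaring. x_1 = 164^2 mod 533 = 246. Reached i = s−1 = 1 without hitting −1: 164 is a Miller–Rabin witness and 533 is composite.
Base 352: x_0 = 352^133 mod 533 = 183. x_0 is neither 1 nor 532, so continue squaring. x_1 = 183^2 mod 533 = 443. Reached i = s−1 = 1 without hitting −1: 352 is a Miller–Rabin witness and 533 is composite.
Base 447: x_0 = 447^133 mod 533 = 18. x_0 is neither 1 nor 532, so continue squaring. x_1 = 18^2 mod 533 = 324. Reached i = s−1 = 1 without hitting −1: 447 is a Miller–Rabin witness and 533 is composite.
The smallest witness among the given bases is 164.

164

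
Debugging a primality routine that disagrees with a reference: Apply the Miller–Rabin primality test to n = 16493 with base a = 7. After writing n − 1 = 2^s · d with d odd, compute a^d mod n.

n − 1 = 16492 = 2^2 · 4123, so s = 2 and d = 4123.
7^4123 mod 16493 = 16492.

16492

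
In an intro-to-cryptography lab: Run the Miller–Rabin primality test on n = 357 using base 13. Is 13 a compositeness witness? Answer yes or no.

n − 1 = 356 = 2^2 · 89, so s = 2 and d = 89.
x_0 = 13^89 mod 357 = 13.
x_0 is neither 1 nor 356, so continue squaring.
x_1 = 13^2 mod 357 = 169.
Reached i = s−1 = 1 without hitting −1: 13 is a Miller–Rabin witness and 357 is composite.

yes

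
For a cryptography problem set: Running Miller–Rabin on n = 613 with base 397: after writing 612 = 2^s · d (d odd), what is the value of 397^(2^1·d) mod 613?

n − 1 = 612 = 2^2 · 153, so s = 2 and d = 153.
x_0 = 397^153 mod 613 = 35.
x_1 = 35^2 mod 613 = 612.

612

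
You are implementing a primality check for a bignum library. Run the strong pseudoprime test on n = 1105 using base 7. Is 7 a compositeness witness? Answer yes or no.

n − 1 = 1104 = 2^4 · 69, so s = 4 and d = 69.
x_0 = 7^69 mod 1105 = 827.
x_0 is neither 1 nor 1104, so continue squaring.
x_1 = 827^2 mod 1105 = 1039.
x_2 = 1039^2 mod 1105 = 1041.
x_3 = 1041^2 mod 1105 = 781.
Reached i = s−1 = 3 without hitting −1: 7 is a Miller–Rabin witness and 1105 is composite.

yes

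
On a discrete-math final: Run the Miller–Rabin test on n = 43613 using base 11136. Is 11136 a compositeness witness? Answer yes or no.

n − 1 = 43612 = 2^2 · 10903, so s = 2 and d = 10903.
Repeated squaring mod 43613: 11136^1 ≡ 11136, 11136^2 ≡ 18737, 11136^4 ≡ 34132, 11136^8 ≡ 2968, 11136^16 ≡ 42811, 11136^32 ≡ 32622, 11136^64 ≡ 37684, 11136^128 ≡ 963, 11136^256 ≡ 11496, 11136^512 ≡ 10626, 11136^1024 ≡ 41432, 11136^2048 ≡ 2944, 11136^4096 ≡ 31762, 11136^8192 ≡ 12341.
10903 = 8192 + 2048 + 512 + 128 + 16 + 4 + 2 + 1, so 11136^10903 ≡ 12341·2944·10626·963·42811·34132·18737·11136 ≡ 13170 (mod 43613).
x_0 = 11136^10903 mod 43613 = 13170.
x_0 is neither 1 nor 43612, so continue squaring.
x_1 = 13170^2 mod 43613 = 43612.
x_1 ≡ −1, so 11136 is not a witness.

no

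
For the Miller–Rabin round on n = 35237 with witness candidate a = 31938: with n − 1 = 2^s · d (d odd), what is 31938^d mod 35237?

1247

n − 1 = 35236 = 2^2 · 8809, so s = 2 and d = 8809.
31938^8809 mod 35237 = 1247.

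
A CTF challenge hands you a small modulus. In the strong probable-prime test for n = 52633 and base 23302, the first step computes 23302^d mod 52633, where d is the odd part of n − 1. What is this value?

n − 1 = 52632 = 2^3 · 6579, so s = 3 and d = 6579.
Repeated squaring mod 52633: 23302^1 ≡ 23302, 23302^2 ≡ 21176, 23302^4 ≡ 42449, 23302^8 ≡ 26846, 23302^16 ≡ 4047, 23302^32 ≡ 9346, 23302^64 ≡ 29569, 23302^128 ≡ 38998, 23302^256 ≡ 13469, 23302^512 ≡ 40643, 23302^1024 ≡ 19377, 23302^2048 ≡ 36940, 23302^4096 ≡ 442.
6579 = 4096 + 2048 + 256 + 128 + 32 + 16 + 2 + 1, so 23302^6579 ≡ 442·36940·13469·38998·9346·4047·21176·23302 ≡ 720 (mod 52633).

720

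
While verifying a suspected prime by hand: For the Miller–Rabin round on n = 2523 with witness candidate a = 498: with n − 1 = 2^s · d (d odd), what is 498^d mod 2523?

1107

n − 1 = 2522 = 2^1 · 1261, so s = 1 and d = 1261.
By repeated squaring, 498^1261 ≡ 1107 (mod 2523).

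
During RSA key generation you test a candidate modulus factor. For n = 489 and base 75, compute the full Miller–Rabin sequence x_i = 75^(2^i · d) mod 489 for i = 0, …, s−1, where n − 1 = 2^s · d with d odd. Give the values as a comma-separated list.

n − 1 = 488 = 2^3 · 61, so s = 3 and d = 61.
x_0 = 75^61 mod 489 = 378.
x_1 = 378^2 mod 489 = 96.
x_2 = 96^2 mod 489 = 414.

378, 96, 414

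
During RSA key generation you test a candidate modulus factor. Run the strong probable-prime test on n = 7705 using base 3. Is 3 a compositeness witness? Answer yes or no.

yes

n − 1 = 7704 = 2^3 · 963, so s = 3 and d = 963.
x_0 = 3^963 mod 7705 = 2822.
x_0 is neither 1 nor 7704, so continue squaring.
x_1 = 2822^2 mod 7705 = 4419.
x_2 = 4419^2 mod 7705 = 3091.
Reached i = s−1 = 2 without hitting −1: 3 is a Miller–Rabin witness and 7705 is composite.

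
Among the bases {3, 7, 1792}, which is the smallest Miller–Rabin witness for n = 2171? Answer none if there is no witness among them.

n − 1 = 2170 = 2^1 · 1085, so s = 1 and d = 1085.
Base 3: x_0 = 3^1085 mod 2171 = 61. x_0 ∉ {1, 2170} and s = 1, so 3 is a Miller–Rabin witness and 2171 is composite.
Base 7: x_0 = 7^1085 mod 2171 = 1584. x_0 ∉ {1, 2170} and s = 1, so 7 is a Miller–Rabin witness and 2171 is composite.
Base 1792: x_0 = 1792^1085 mod 2171 = 410. x_0 ∉ {1, 2170} and s = 1, so 1792 is a Miller–Rabin witness and 2171 is composite.
The smallest witness among the given bases is 3.

3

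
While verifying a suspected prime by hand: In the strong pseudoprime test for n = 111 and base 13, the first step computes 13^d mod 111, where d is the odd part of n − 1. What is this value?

61

n − 1 = 110 = 2^1 · 55, so s = 1 and d = 55.
13^55 mod 111 = 61.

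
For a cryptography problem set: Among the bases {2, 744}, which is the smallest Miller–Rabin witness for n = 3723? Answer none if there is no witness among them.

n − 1 = 3722 = 2^1 · 1861, so s = 1 and d = 1861.
Base 2: x_0 = 2^1861 mod 3723 = 3194. x_0 ∉ {1, 3722} and s = 1, so 2 is a Miller–Rabin witness and 3723 is composite.
Base 744: x_0 = 744^1861 mod 3723 = 3192. x_0 ∉ {1, 3722} and s = 1, so 744 is a Miller–Rabin witness and 3723 is composite.
The smallest witness among the given bases is 2.

2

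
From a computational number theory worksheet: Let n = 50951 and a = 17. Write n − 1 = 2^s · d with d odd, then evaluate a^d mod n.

n − 1 = 50950 = 2^1 · 25475, so s = 1 and d = 25475.
17^25475 mod 50951 = 1.

1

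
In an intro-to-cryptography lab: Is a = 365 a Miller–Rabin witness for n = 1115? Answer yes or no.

yes

n − 1 = 1114 = 2^1 · 557, so s = 1 and d = 557.
x_0 = 365^557 mod 1115 = 575.
x_0 ∉ {1, 1114} and s = 1, so 365 is a Miller–Rabin witness and 1115 is composite.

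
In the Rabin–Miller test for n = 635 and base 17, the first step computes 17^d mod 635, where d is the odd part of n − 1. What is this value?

162

n − 1 = 634 = 2^1 · 317, so s = 1 and d = 317.
17^317 mod 635 = 162.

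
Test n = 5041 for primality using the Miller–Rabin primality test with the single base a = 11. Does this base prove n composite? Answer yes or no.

n − 1 = 5040 = 2^4 · 315, so s = 4 and d = 315.
x_0 = 11^315 mod 5041 = 5040.
x_0 = 5040 ≡ −1, so 11 is not a witness.

no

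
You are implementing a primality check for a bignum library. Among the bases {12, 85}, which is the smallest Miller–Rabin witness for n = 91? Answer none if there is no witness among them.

n − 1 = 90 = 2^1 · 45, so s = 1 and d = 45.
Base 12: x_0 = 12^45 mod 91 = 90. x_0 = 90 ≡ −1, so 12 is not a witness.
Base 85: x_0 = 85^45 mod 91 = 8. x_0 ∉ {1, 90} and s = 1, so 85 is a Miller–Rabin witness and 91 is composite.
The smallest witness among the given bases is 85.

85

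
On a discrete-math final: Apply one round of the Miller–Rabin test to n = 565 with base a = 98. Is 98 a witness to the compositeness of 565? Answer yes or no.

no

n − 1 = 564 = 2^2 · 141, so s = 2 and d = 141.
x_0 = 98^141 mod 565 = 98.
x_0 is neither 1 nor 564, so continue squaring.
x_1 = 98^2 mod 565 = 564.
x_1 ≡ −1, so 98 is not a witness.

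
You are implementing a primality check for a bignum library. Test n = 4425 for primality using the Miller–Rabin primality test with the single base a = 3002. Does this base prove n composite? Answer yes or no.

yes

n − 1 = 4424 = 2^3 · 553, so s = 3 and d = 553.
Repeated squaring mod 4425: 3002^1 ≡ 3002, 3002^2 ≡ 2704, 3002^4 ≡ 1516, 3002^8 ≡ 1681, 3002^16 ≡ 2611, 3002^32 ≡ 2821, 3002^64 ≡ 1891, 3002^128 ≡ 481, 3002^256 ≡ 1261, 3002^512 ≡ 1546.
553 = 512 + 32 + 8 + 1, so 3002^553 ≡ 1546·2821·1681·3002 ≡ 1367 (mod 4425).
x_0 = 3002^553 mod 4425 = 1367.
x_0 is neither 1 nor 4424, so continue squaring.
x_1 = 1367^2 mod 4425 = 1339.
x_2 = 1339^2 mod 4425 = 796.
Reached i = s−1 = 2 without hitting −1: 3002 is a Miller–Rabin witness and 4425 is composite.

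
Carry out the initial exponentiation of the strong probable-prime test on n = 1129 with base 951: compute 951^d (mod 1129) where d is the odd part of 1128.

n − 1 = 1128 = 2^3 · 141, so s = 3 and d = 141.
951^141 mod 1129 = 437.

437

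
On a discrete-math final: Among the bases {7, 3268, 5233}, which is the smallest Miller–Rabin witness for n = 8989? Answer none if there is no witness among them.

n − 1 = 8988 = 2^2 · 2247, so s = 2 and d = 2247.
Base 7: x_0 = 7^2247 mod 8989 = 5709. x_0 is neither 1 nor 8988, so continue squaring. x_1 = 5709^2 mod 8989 = 7556. Reached i = s−1 = 1 without hitting −1: 7 is a Miller–Rabin witness and 8989 is composite.
Base 3268: x_0 = 3268^2247 mod 8989 = 6447. x_0 is neither 1 nor 8988, so continue squaring. x_1 = 6447^2 mod 8989 = 7662. Reached i = s−1 = 1 without hitting −1: 3268 is a Miller–Rabin witness and 8989 is composite.
Base 5233: x_0 = 5233^2247 mod 8989 = 2267. x_0 is neither 1 nor 8988, so continue squaring. x_1 = 2267^2 mod 8989 = 6570. Reached i = s−1 = 1 without hitting −1: 5233 is a Miller–Rabin witness and 8989 is composite.
The smallest witness among the given bases is 7.

7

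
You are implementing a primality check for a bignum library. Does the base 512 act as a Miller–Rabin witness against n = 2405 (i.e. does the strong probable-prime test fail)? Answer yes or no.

no

n − 1 = 2404 = 2^2 · 601, so s = 2 and d = 601.
Repeated squaring mod 2405: 512^1 ≡ 512, 512^2 ≡ 2404, 512^4 ≡ 1, 512^8 ≡ 1, 512^16 ≡ 1, 512^32 ≡ 1, 512^64 ≡ 1, 512^128 ≡ 1, 512^256 ≡ 1, 512^512 ≡ 1.
601 = 512 + 64 + 16 + 8 + 1, so 512^601 ≡ 1·1·1·1·512 ≡ 512 (mod 2405).
x_0 = 512^601 mod 2405 = 512.
x_0 is neither 1 nor 2404, so continue squaring.
x_1 = 512^2 mod 2405 = 2404.
x_1 ≡ −1, so 512 is not a witness.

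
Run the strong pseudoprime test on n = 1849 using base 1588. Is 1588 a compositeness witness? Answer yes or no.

n − 1 = 1848 = 2^3 · 231, so s = 3 and d = 231.
x_0 = 1588^231 mod 1849 = 1.
x_0 = 1, so 1588 is not a witness.

no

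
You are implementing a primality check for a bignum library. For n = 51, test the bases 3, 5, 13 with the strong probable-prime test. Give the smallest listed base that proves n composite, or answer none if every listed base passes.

n − 1 = 50 = 2^1 · 25, so s = 1 and d = 25.
Base 3: x_0 = 3^25 mod 51 = 48. x_0 ∉ {1, 50} and s = 1, so 3 is a Miller–Rabin witness and 51 is composite.
Base 5: x_0 = 5^25 mod 51 = 29. x_0 ∉ {1, 50} and s = 1, so 5 is a Miller–Rabin witness and 51 is composite.
Base 13: x_0 = 13^25 mod 51 = 13. x_0 ∉ {1, 50} and s = 1, so 13 is a Miller–Rabin witness and 51 is composite.
The smallest witness among the given bases is 3.

3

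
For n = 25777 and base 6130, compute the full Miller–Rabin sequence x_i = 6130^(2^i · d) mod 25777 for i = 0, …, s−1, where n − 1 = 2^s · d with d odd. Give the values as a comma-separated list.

n − 1 = 25776 = 2^4 · 1611, so s = 4 and d = 1611.
x_0 = 6130^1611 mod 25777 = 9911.
x_1 = 9911^2 mod 25777 = 17551.
x_2 = 17551^2 mod 25777 = 2451.
x_3 = 2451^2 mod 25777 = 1360.

9911, 17551, 2451, 1360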